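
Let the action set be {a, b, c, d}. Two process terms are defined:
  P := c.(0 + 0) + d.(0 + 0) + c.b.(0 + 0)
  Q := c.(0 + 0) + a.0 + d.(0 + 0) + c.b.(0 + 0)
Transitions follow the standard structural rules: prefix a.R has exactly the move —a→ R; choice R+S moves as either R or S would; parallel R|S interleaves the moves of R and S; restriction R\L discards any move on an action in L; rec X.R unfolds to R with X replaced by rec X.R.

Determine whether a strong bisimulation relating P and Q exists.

not bisimilar

LTS(P): 3 reachable states
  s0 = c.(0 + 0) + d.(0 + 0) + c.b.(0 + 0) | --c--▸ s1, --c--▸ s2, --d--▸ s1
  s1 = 0 + 0 | stopped
  s2 = b.(0 + 0) | --b--▸ s1
LTS(Q): 4 reachable states
  t0 = c.(0 + 0) + a.0 + d.(0 + 0) + c.b.(0 + 0) | --a--▸ t1, --c--▸ t2, --c--▸ t3, --d--▸ t2
  t1 = 0 | stopped
  t2 = 0 + 0 | stopped
  t3 = b.(0 + 0) | --b--▸ t2
Coarsest stable partition (strong bisimilarity classes):
  B0 = {s0}
  B1 = {s2, t3}
  B2 = {s1, t1, t2}
  B3 = {t0}
s0 ∈ B0, t0 ∈ B3 → different blocks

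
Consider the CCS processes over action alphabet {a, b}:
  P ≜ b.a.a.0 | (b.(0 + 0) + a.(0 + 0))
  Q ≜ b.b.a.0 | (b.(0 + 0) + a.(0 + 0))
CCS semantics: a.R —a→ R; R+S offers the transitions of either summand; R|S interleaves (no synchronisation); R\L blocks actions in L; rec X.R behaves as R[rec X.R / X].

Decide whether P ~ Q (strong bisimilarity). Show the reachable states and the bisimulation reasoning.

P ≁ Q

Reachable graph of P (8 states):
  u0 = b.a.a.0 | (b.(0 + 0) + a.(0 + 0)) has moves =a=> u1, =b=> u1, =b=> u2
  u1 = b.a.a.0 | (0 + 0) has moves =b=> u3
  u2 = a.a.0 | (b.(0 + 0) + a.(0 + 0)) has moves =a=> u3, =a=> u4, =b=> u3
  u3 = a.a.0 | (0 + 0) has moves =a=> u5
  u4 = a.0 | (b.(0 + 0) + a.(0 + 0)) has moves =a=> u5, =a=> u6, =b=> u5
  u5 = a.0 | (0 + 0) has moves =a=> u7
  u6 = 0 | (b.(0 + 0) + a.(0 + 0)) has moves =a=> u7, =b=> u7
  u7 = 0 | (0 + 0) has moves deadlocked
Reachable graph of Q (8 states):
  v0 = b.b.a.0 | (b.(0 + 0) + a.(0 + 0)) has moves =a=> v1, =b=> v1, =b=> v2
  v1 = b.b.a.0 | (0 + 0) has moves =b=> v3
  v2 = b.a.0 | (b.(0 + 0) + a.(0 + 0)) has moves =a=> v3, =b=> v3, =b=> v4
  v3 = b.a.0 | (0 + 0) has moves =b=> v5
  v4 = a.0 | (b.(0 + 0) + a.(0 + 0)) has moves =a=> v5, =a=> v6, =b=> v5
  v5 = a.0 | (0 + 0) has moves =a=> v7
  v6 = 0 | (b.(0 + 0) + a.(0 + 0)) has moves =a=> v7, =b=> v7
  v7 = 0 | (0 + 0) has moves deadlocked
Bisimilarity quotient blocks:
  B0 = {u0}
  B1 = {u1}
  B2 = {u3}
  B3 = {u5, v5}
  B4 = {u7, v7}
  B5 = {u2}
  B6 = {u4, v4}
  B7 = {u6, v6}
  B8 = {v0}
  B9 = {v1}
  B10 = {v3}
  B11 = {v2}
u0 ∈ B0, v0 ∈ B8 → different blocks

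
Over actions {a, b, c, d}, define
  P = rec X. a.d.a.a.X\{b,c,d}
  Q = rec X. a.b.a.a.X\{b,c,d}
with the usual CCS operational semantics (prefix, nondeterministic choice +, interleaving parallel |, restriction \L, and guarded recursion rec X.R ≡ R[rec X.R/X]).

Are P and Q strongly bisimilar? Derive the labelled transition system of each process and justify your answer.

Reachable graph of P (6 states):
  m0 = rec X. a.d.a.a.X\{b,c,d} :: —a→ m1
  m1 = d.a.a.(rec X. a.d.a.a.X\{b,c,d})\{b,c,d} :: —d→ m2
  m2 = a.a.(rec X. a.d.a.a.X\{b,c,d})\{b,c,d} :: —a→ m3
  m3 = a.(rec X. a.d.a.a.X\{b,c,d})\{b,c,d} :: —a→ m4
  m4 = (rec X. a.d.a.a.X\{b,c,d})\{b,c,d} :: —a→ m5
  m5 = (d.a.a.(rec X. a.d.a.a.X\{b,c,d})\{b,c,d})\{b,c,d} :: ·
Reachable graph of Q (6 states):
  n0 = rec X. a.b.a.a.X\{b,c,d} :: —a→ n1
  n1 = b.a.a.(rec X. a.b.a.a.X\{b,c,d})\{b,c,d} :: —b→ n2
  n2 = a.a.(rec X. a.b.a.a.X\{b,c,d})\{b,c,d} :: —a→ n3
  n3 = a.(rec X. a.b.a.a.X\{b,c,d})\{b,c,d} :: —a→ n4
  n4 = (rec X. a.b.a.a.X\{b,c,d})\{b,c,d} :: —a→ n5
  n5 = (b.a.a.(rec X. a.b.a.a.X\{b,c,d})\{b,c,d})\{b,c,d} :: ·
Coarsest stable partition (strong bisimilarity classes):
  B0 = {m0}
  B1 = {m1}
  B2 = {m2, n2}
  B3 = {m3, n3}
  B4 = {m4, n4}
  B5 = {m5, n5}
  B6 = {n0}
  B7 = {n1}
m0 ∈ B0, n0 ∈ B6 → different blocks

not bisimilar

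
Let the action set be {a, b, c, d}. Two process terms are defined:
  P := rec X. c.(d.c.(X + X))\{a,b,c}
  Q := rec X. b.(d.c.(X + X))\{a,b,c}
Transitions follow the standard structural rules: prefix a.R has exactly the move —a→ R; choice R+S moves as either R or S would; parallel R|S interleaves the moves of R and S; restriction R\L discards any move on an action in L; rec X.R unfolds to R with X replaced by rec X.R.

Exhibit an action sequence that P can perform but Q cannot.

LTS(P): 3 reachable states
  u0 = rec X. c.(d.c.(X + X))\{a,b,c} :: --c--▸ u1
  u1 = (d.c.((rec X. c.(d.c.(X + X))\{a,b,c}) + (rec X. c.(d.c.(X + X))\{a,b,c})))\{a,b,c} :: --d--▸ u2
  u2 = (c.((rec X. c.(d.c.(X + X))\{a,b,c}) + (rec X. c.(d.c.(X + X))\{a,b,c})))\{a,b,c} :: stopped
LTS(Q): 3 reachable states
  v0 = rec X. b.(d.c.(X + X))\{a,b,c} :: --b--▸ v1
  v1 = (d.c.((rec X. b.(d.c.(X + X))\{a,b,c}) + (rec X. b.(d.c.(X + X))\{a,b,c})))\{a,b,c} :: --d--▸ v2
  v2 = (c.((rec X. b.(d.c.(X + X))\{a,b,c}) + (rec X. b.(d.c.(X + X))\{a,b,c})))\{a,b,c} :: stopped
Run σ = ⟨c⟩ on P: start {u0}
  step 1 (c): {u1}
  ✓ P
Run σ = ⟨c⟩ on Q: start {v0}
  step 1 (c): ∅  — Q cannot continue

c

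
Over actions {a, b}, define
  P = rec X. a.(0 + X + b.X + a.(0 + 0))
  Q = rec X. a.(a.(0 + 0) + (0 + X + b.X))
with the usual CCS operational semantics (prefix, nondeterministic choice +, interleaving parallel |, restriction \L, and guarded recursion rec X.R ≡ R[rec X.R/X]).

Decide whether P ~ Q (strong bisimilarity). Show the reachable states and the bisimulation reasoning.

P's transition system — 3 states:
  m0 = rec X. a.(0 + X + b.X + a.(0 + 0)) | -a-> m1
  m1 = 0 + (rec X. a.(0 + X + b.X + a.(0 + 0))) + b.(rec X. a.(0 + X + b.X + a.(0 + 0))) + a.(0 + 0) | -a-> m1, -a-> m2, -b-> m0
  m2 = 0 + 0 | ∅
Q's transition system — 3 states:
  n0 = rec X. a.(a.(0 + 0) + (0 + X + b.X)) | -a-> n1
  n1 = a.(0 + 0) + (0 + (rec X. a.(a.(0 + 0) + (0 + X + b.X))) + b.(rec X. a.(a.(0 + 0) + (0 + X + b.X)))) | -a-> n1, -a-> n2, -b-> n0
  n2 = 0 + 0 | ∅
Partition-refinement fixed point:
  B0 = {m0, n0}
  B1 = {m1, n1}
  B2 = {m2, n2}
m0 ∈ B0, n0 ∈ B0 → same block

YES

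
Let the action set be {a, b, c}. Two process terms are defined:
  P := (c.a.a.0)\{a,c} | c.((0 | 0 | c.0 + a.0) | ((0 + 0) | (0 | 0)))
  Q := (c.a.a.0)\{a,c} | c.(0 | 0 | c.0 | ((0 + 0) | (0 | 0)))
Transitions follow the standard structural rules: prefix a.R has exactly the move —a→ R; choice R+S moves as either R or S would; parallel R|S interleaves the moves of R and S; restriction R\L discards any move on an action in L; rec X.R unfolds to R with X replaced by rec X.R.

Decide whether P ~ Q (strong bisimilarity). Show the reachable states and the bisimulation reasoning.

P ≁ Q

Reachable graph of P (4 states):
  u0 = (c.a.a.0)\{a,c} | c.((0 | 0 | c.0 + a.0) | ((0 + 0) | (0 | 0))) ⊢ -c-> u1
  u1 = (c.a.a.0)\{a,c} | ((0 | 0 | c.0 + a.0) | ((0 + 0) | (0 | 0))) ⊢ -a-> u2, -c-> u3
  u2 = (c.a.a.0)\{a,c} | (0 | ((0 + 0) | (0 | 0))) ⊢ deadlocked
  u3 = (c.a.a.0)\{a,c} | (0 | 0 | 0 | ((0 + 0) | (0 | 0))) ⊢ deadlocked
Reachable graph of Q (3 states):
  v0 = (c.a.a.0)\{a,c} | c.(0 | 0 | c.0 | ((0 + 0) | (0 | 0))) ⊢ -c-> v1
  v1 = (c.a.a.0)\{a,c} | (0 | 0 | c.0 | ((0 + 0) | (0 | 0))) ⊢ -c-> v2
  v2 = (c.a.a.0)\{a,c} | (0 | 0 | 0 | ((0 + 0) | (0 | 0))) ⊢ deadlocked
Coarsest stable partition (strong bisimilarity classes):
  B0 = {u0}
  B1 = {u1}
  B2 = {u2, u3, v2}
  B3 = {v0}
  B4 = {v1}
u0 ∈ B0, v0 ∈ B3 → different blocks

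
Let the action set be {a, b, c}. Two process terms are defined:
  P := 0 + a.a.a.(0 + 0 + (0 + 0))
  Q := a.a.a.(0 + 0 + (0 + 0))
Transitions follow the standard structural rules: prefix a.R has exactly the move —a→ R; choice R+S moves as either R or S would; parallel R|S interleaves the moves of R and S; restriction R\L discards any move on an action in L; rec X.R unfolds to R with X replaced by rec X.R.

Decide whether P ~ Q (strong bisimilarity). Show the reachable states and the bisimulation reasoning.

P ~ Q

Reachable graph of P (4 states):
  m0 = 0 + a.a.a.(0 + 0 + (0 + 0)) ⊢ --a--▸ m1
  m1 = a.a.(0 + 0 + (0 + 0)) ⊢ --a--▸ m2
  m2 = a.(0 + 0 + (0 + 0)) ⊢ --a--▸ m3
  m3 = 0 + 0 + (0 + 0) ⊢ ·
Reachable graph of Q (4 states):
  n0 = a.a.a.(0 + 0 + (0 + 0)) ⊢ --a--▸ n1
  n1 = a.a.(0 + 0 + (0 + 0)) ⊢ --a--▸ n2
  n2 = a.(0 + 0 + (0 + 0)) ⊢ --a--▸ n3
  n3 = 0 + 0 + (0 + 0) ⊢ ·
Bisimilarity quotient blocks:
  B0 = {m0, n0}
  B1 = {m1, n1}
  B2 = {m2, n2}
  B3 = {m3, n3}
m0 ∈ B0, n0 ∈ B0 → same block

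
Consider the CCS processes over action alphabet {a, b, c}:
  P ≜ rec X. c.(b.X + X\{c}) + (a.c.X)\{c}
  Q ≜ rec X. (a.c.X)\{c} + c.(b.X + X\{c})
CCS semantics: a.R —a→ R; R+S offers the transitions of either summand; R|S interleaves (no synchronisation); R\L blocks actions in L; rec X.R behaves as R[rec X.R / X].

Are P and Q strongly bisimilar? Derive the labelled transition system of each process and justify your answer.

P ~ Q

P's transition system — 4 states:
  m0 = rec X. c.(b.X + X\{c}) + (a.c.X)\{c} | ··a··> m1, ··c··> m2
  m1 = (c.(rec X. c.(b.X + X\{c}) + (a.c.X)\{c}))\{c} | (no moves)
  m2 = b.(rec X. c.(b.X + X\{c}) + (a.c.X)\{c}) + (rec X. c.(b.X + X\{c}) + (a.c.X)\{c})\{c} | ··a··> m3, ··b··> m0
  m3 = (c.(rec X. c.(b.X + X\{c}) + (a.c.X)\{c}))\{c}\{c} | (no moves)
Q's transition system — 4 states:
  n0 = rec X. (a.c.X)\{c} + c.(b.X + X\{c}) | ··a··> n1, ··c··> n2
  n1 = (c.(rec X. (a.c.X)\{c} + c.(b.X + X\{c})))\{c} | (no moves)
  n2 = b.(rec X. (a.c.X)\{c} + c.(b.X + X\{c})) + (rec X. (a.c.X)\{c} + c.(b.X + X\{c}))\{c} | ··a··> n3, ··b··> n0
  n3 = (c.(rec X. (a.c.X)\{c} + c.(b.X + X\{c})))\{c}\{c} | (no moves)
Bisimilarity quotient blocks:
  B0 = {m0, n0}
  B1 = {m2, n2}
  B2 = {m1, m3, n1, n3}
m0 ∈ B0, n0 ∈ B0 → same block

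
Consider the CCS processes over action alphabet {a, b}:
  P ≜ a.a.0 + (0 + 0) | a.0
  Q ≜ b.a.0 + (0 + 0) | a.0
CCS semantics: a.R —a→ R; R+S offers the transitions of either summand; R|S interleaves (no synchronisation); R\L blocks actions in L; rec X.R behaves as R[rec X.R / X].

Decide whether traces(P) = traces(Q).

traces(P) ≠ traces(Q) — witness ⟨aa⟩

LTS(P): 4 reachable states
  u0 = a.a.0 + (0 + 0) | a.0 → ··a··> u1, ··a··> u2
  u1 = (0 + 0) | 0 → ∅
  u2 = a.0 → ··a··> u3
  u3 = 0 → ∅
LTS(Q): 4 reachable states
  v0 = b.a.0 + (0 + 0) | a.0 → ··a··> v1, ··b··> v2
  v1 = (0 + 0) | 0 → ∅
  v2 = a.0 → ··a··> v3
  v3 = 0 → ∅
Trace ⟨aa⟩ through P, begin at {u0}:
  step 1 (a): {u1, u2}
  step 2 (a): {u3}
  ✓ P
Trace ⟨aa⟩ through Q, begin at {v0}:
  step 1 (a): {v1}
  step 2 (a): ∅  — Q cannot continue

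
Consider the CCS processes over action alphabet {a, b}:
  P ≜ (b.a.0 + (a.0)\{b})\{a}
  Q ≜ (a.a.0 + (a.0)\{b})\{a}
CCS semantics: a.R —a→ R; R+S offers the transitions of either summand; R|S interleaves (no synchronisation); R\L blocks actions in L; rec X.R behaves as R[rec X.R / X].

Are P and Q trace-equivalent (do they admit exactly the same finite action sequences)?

traces(P) ≠ traces(Q) — witness ⟨b⟩

Reachable graph of P (2 states):
  u0 = (b.a.0 + (a.0)\{b})\{a} :: --b--▸ u1
  u1 = (a.0)\{a} :: deadlocked
Reachable graph of Q (1 states):
  v0 = (a.a.0 + (a.0)\{b})\{a} :: deadlocked
Trace ⟨b⟩ through P, begin at {u0}:
  [1] b ⇒ {u1}
  — P admits the full trace.
Trace ⟨b⟩ through Q, begin at {v0}:
  [1] b ⇒ ∅ (Q stuck)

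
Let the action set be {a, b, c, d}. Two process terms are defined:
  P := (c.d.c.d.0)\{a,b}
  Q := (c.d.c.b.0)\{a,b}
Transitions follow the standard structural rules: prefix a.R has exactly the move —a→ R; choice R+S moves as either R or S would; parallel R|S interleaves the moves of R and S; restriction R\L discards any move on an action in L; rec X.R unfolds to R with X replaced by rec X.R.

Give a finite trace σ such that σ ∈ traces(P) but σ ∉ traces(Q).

P's transition system — 5 states:
  m0 = (c.d.c.d.0)\{a,b} → ··c··> m1
  m1 = (d.c.d.0)\{a,b} → ··d··> m2
  m2 = (c.d.0)\{a,b} → ··c··> m3
  m3 = (d.0)\{a,b} → ··d··> m4
  m4 = 0\{a,b} → (no moves)
Q's transition system — 4 states:
  n0 = (c.d.c.b.0)\{a,b} → ··c··> n1
  n1 = (d.c.b.0)\{a,b} → ··d··> n2
  n2 = (c.b.0)\{a,b} → ··c··> n3
  n3 = (b.0)\{a,b} → (no moves)
Run σ = ⟨cdcd⟩ on P: start {m0}
  [1] c ⇒ {m1}
  [2] d ⇒ {m2}
  [3] c ⇒ {m3}
  [4] d ⇒ {m4}
  — P admits the full trace.
Run σ = ⟨cdcd⟩ on Q: start {n0}
  [1] c ⇒ {n1}
  [2] d ⇒ {n2}
  [3] c ⇒ {n3}
  [4] d ⇒ no successor for Q

cdcd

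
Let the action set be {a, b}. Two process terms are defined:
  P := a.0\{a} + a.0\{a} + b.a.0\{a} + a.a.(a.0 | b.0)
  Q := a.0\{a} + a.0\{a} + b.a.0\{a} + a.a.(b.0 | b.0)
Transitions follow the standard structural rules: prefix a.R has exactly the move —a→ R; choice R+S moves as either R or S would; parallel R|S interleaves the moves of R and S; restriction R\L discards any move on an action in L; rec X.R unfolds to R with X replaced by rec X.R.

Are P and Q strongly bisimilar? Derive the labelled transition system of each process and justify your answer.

P ≁ Q

LTS(P): 8 reachable states
  u0 = a.0\{a} + a.0\{a} + b.a.0\{a} + a.a.(a.0 | b.0) | ··a··> u1, ··a··> u2, ··b··> u3
  u1 = 0\{a} | stopped
  u2 = a.(a.0 | b.0) | ··a··> u4
  u3 = a.0\{a} | ··a··> u1
  u4 = a.0 | b.0 | ··a··> u5, ··b··> u6
  u5 = 0 | b.0 | ··b··> u7
  u6 = a.0 | 0 | ··a··> u7
  u7 = 0 | 0 | stopped
LTS(Q): 8 reachable states
  v0 = a.0\{a} + a.0\{a} + b.a.0\{a} + a.a.(b.0 | b.0) | ··a··> v1, ··a··> v2, ··b··> v3
  v1 = 0\{a} | stopped
  v2 = a.(b.0 | b.0) | ··a··> v4
  v3 = a.0\{a} | ··a··> v1
  v4 = b.0 | b.0 | ··b··> v5, ··b··> v6
  v5 = 0 | b.0 | ··b··> v7
  v6 = b.0 | 0 | ··b··> v7
  v7 = 0 | 0 | stopped
Bisimilarity quotient blocks:
  B0 = {u0}
  B1 = {u2}
  B2 = {u4}
  B3 = {u5, v5, v6}
  B4 = {u1, u7, v1, v7}
  B5 = {u3, u6, v3}
  B6 = {v0}
  B7 = {v2}
  B8 = {v4}
u0 ∈ B0, v0 ∈ B6 → different blocks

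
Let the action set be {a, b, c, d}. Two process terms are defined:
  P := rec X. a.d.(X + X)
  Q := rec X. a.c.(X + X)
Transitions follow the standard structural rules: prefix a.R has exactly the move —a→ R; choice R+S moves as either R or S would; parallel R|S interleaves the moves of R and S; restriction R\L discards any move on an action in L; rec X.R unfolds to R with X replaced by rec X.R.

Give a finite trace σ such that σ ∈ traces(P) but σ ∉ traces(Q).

P's transition system — 3 states:
  u0 = rec X. a.d.(X + X) has moves =a=> u1
  u1 = d.((rec X. a.d.(X + X)) + (rec X. a.d.(X + X))) has moves =d=> u2
  u2 = (rec X. a.d.(X + X)) + (rec X. a.d.(X + X)) has moves =a=> u1
Q's transition system — 3 states:
  v0 = rec X. a.c.(X + X) has moves =a=> v1
  v1 = c.((rec X. a.c.(X + X)) + (rec X. a.c.(X + X))) has moves =c=> v2
  v2 = (rec X. a.c.(X + X)) + (rec X. a.c.(X + X)) has moves =a=> v1
Executing ad from P (initial set {u0}):
  step 1 (a): {u1}
  step 2 (d): {u2}
  ✓ P
Executing ad from Q (initial set {v0}):
  step 1 (a): {v1}
  step 2 (d): ∅  — Q cannot continue

ad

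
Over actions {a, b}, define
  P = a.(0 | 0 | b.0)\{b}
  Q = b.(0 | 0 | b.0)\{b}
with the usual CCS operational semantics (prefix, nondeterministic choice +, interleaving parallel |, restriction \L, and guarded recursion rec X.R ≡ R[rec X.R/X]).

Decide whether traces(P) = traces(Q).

Reachable graph of P (2 states):
  m0 = a.(0 | 0 | b.0)\{b} ⊢ ··a··> m1
  m1 = (0 | 0 | b.0)\{b} ⊢ ∅
Reachable graph of Q (2 states):
  n0 = b.(0 | 0 | b.0)\{b} ⊢ ··b··> n1
  n1 = (0 | 0 | b.0)\{b} ⊢ ∅
Executing a from P (initial set {m0}):
  [1] a ⇒ {m1}
  — P admits the full trace.
Executing a from Q (initial set {n0}):
  [1] a ⇒ no successor for Q

trace-distinct — witness ⟨a⟩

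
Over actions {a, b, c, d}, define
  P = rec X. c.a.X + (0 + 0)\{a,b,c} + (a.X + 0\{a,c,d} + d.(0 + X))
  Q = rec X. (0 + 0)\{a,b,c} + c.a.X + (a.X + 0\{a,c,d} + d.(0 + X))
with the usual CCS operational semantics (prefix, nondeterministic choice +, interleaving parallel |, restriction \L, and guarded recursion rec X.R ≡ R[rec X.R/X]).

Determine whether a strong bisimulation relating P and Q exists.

P's transition system — 3 states:
  s0 = rec X. c.a.X + (0 + 0)\{a,b,c} + (a.X + 0\{a,c,d} + d.(0 + X)) | —a→ s0, —c→ s1, —d→ s2
  s1 = a.(rec X. c.a.X + (0 + 0)\{a,b,c} + (a.X + 0\{a,c,d} + d.(0 + X))) | —a→ s0
  s2 = 0 + (rec X. c.a.X + (0 + 0)\{a,b,c} + (a.X + 0\{a,c,d} + d.(0 + X))) | —a→ s0, —c→ s1, —d→ s2
Q's transition system — 3 states:
  t0 = rec X. (0 + 0)\{a,b,c} + c.a.X + (a.X + 0\{a,c,d} + d.(0 + X)) | —a→ t0, —c→ t1, —d→ t2
  t1 = a.(rec X. (0 + 0)\{a,b,c} + c.a.X + (a.X + 0\{a,c,d} + d.(0 + X))) | —a→ t0
  t2 = 0 + (rec X. (0 + 0)\{a,b,c} + c.a.X + (a.X + 0\{a,c,d} + d.(0 + X))) | —a→ t0, —c→ t1, —d→ t2
Coarsest stable partition (strong bisimilarity classes):
  B0 = {s0, s2, t0, t2}
  B1 = {s1, t1}
s0 ∈ B0, t0 ∈ B0 → same block

bisimilar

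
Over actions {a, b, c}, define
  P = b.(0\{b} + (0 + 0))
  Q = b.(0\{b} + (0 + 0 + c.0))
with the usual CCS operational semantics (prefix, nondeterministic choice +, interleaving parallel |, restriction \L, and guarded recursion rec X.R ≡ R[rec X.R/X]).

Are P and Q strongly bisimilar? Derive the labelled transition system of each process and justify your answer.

LTS(P): 2 reachable states
  m0 = b.(0\{b} + (0 + 0)) | =b=> m1
  m1 = 0\{b} + (0 + 0) | ∅
LTS(Q): 3 reachable states
  n0 = b.(0\{b} + (0 + 0 + c.0)) | =b=> n1
  n1 = 0\{b} + (0 + 0 + c.0) | =c=> n2
  n2 = 0 | ∅
Coarsest stable partition (strong bisimilarity classes):
  B0 = {m0}
  B1 = {m1, n2}
  B2 = {n0}
  B3 = {n1}
m0 ∈ B0, n0 ∈ B2 → different blocks

P ≁ Q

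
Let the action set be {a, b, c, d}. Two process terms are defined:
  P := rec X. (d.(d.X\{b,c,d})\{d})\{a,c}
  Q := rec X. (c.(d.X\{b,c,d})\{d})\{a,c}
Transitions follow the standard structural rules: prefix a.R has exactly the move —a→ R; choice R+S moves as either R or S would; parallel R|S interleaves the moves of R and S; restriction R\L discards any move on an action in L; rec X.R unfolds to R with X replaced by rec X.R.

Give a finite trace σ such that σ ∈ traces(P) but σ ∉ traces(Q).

LTS(P): 2 reachable states
  u0 = rec X. (d.(d.X\{b,c,d})\{d})\{a,c} has moves ··d··> u1
  u1 = (d.(rec X. (d.(d.X\{b,c,d})\{d})\{a,c})\{b,c,d})\{d}\{a,c} has moves ∅
LTS(Q): 1 reachable states
  v0 = rec X. (c.(d.X\{b,c,d})\{d})\{a,c} has moves ∅
Executing d from P (initial set {u0}):
  after d @ step 1: {u1}
  P completes σ.
Executing d from Q (initial set {v0}):
  after d @ step 1: ∅  — Q cannot continue

d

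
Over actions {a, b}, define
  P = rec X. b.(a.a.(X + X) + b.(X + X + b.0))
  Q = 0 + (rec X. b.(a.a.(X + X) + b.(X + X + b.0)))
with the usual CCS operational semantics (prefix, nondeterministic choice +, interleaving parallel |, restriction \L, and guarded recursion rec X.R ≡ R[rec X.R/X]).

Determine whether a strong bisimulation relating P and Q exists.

P ~ Q

Reachable graph of P (6 states):
  u0 = rec X. b.(a.a.(X + X) + b.(X + X + b.0)) ⊢ —b→ u1
  u1 = a.a.((rec X. b.(a.a.(X + X) + b.(X + X + b.0))) + (rec X. b.(a.a.(X + X) + b.(X + X + b.0)))) + b.((rec X. b.(a.a.(X + X) + b.(X + X + b.0))) + (rec X. b.(a.a.(X + X) + b.(X + X + b.0))) + b.0) ⊢ —a→ u2, —b→ u3
  u2 = a.((rec X. b.(a.a.(X + X) + b.(X + X + b.0))) + (rec X. b.(a.a.(X + X) + b.(X + X + b.0)))) ⊢ —a→ u4
  u3 = (rec X. b.(a.a.(X + X) + b.(X + X + b.0))) + (rec X. b.(a.a.(X + X) + b.(X + X + b.0))) + b.0 ⊢ —b→ u1, —b→ u5
  u4 = (rec X. b.(a.a.(X + X) + b.(X + X + b.0))) + (rec X. b.(a.a.(X + X) + b.(X + X + b.0))) ⊢ —b→ u1
  u5 = 0 ⊢ deadlocked
Reachable graph of Q (6 states):
  v0 = 0 + (rec X. b.(a.a.(X + X) + b.(X + X + b.0))) ⊢ —b→ v1
  v1 = a.a.((rec X. b.(a.a.(X + X) + b.(X + X + b.0))) + (rec X. b.(a.a.(X + X) + b.(X + X + b.0)))) + b.((rec X. b.(a.a.(X + X) + b.(X + X + b.0))) + (rec X. b.(a.a.(X + X) + b.(X + X + b.0))) + b.0) ⊢ —a→ v2, —b→ v3
  v2 = a.((rec X. b.(a.a.(X + X) + b.(X + X + b.0))) + (rec X. b.(a.a.(X + X) + b.(X + X + b.0)))) ⊢ —a→ v4
  v3 = (rec X. b.(a.a.(X + X) + b.(X + X + b.0))) + (rec X. b.(a.a.(X + X) + b.(X + X + b.0))) + b.0 ⊢ —b→ v1, —b→ v5
  v4 = (rec X. b.(a.a.(X + X) + b.(X + X + b.0))) + (rec X. b.(a.a.(X + X) + b.(X + X + b.0))) ⊢ —b→ v1
  v5 = 0 ⊢ deadlocked
Coarsest stable partition (strong bisimilarity classes):
  B0 = {u0, u4, v0, v4}
  B1 = {u1, v1}
  B2 = {u2, v2}
  B3 = {u3, v3}
  B4 = {u5, v5}
u0 ∈ B0, v0 ∈ B0 → same block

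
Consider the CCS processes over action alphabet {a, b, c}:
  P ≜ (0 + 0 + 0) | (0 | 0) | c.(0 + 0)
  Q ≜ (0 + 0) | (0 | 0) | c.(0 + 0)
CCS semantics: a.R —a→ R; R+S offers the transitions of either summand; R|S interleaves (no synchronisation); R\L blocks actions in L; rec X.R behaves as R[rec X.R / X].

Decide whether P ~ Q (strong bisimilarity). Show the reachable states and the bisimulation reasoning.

YES

P's transition system — 2 states:
  s0 = (0 + 0 + 0) | (0 | 0) | c.(0 + 0) ⊢ ··c··> s1
  s1 = (0 + 0 + 0) | (0 | 0) | (0 + 0) ⊢ deadlocked
Q's transition system — 2 states:
  t0 = (0 + 0) | (0 | 0) | c.(0 + 0) ⊢ ··c··> t1
  t1 = (0 + 0) | (0 | 0) | (0 + 0) ⊢ deadlocked
Bisimilarity quotient blocks:
  B0 = {s0, t0}
  B1 = {s1, t1}
s0 ∈ B0, t0 ∈ B0 → same block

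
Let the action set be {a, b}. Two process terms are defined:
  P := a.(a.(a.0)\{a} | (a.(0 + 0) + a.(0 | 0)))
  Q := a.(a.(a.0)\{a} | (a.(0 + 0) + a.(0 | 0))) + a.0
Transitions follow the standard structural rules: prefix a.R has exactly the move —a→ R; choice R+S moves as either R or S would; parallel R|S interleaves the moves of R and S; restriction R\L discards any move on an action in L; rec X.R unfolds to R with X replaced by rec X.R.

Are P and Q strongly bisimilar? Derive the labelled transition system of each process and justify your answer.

Reachable graph of P (7 states):
  u0 = a.(a.(a.0)\{a} | (a.(0 + 0) + a.(0 | 0))) has moves -a-> u1
  u1 = a.(a.0)\{a} | (a.(0 + 0) + a.(0 | 0)) has moves -a-> u2, -a-> u3, -a-> u4
  u2 = (a.0)\{a} | (a.(0 + 0) + a.(0 | 0)) has moves -a-> u5, -a-> u6
  u3 = a.(a.0)\{a} | (0 + 0) has moves -a-> u5
  u4 = a.(a.0)\{a} | (0 | 0) has moves -a-> u6
  u5 = (a.0)\{a} | (0 + 0) has moves ·
  u6 = (a.0)\{a} | (0 | 0) has moves ·
Reachable graph of Q (8 states):
  v0 = a.(a.(a.0)\{a} | (a.(0 + 0) + a.(0 | 0))) + a.0 has moves -a-> v1, -a-> v2
  v1 = 0 has moves ·
  v2 = a.(a.0)\{a} | (a.(0 + 0) + a.(0 | 0)) has moves -a-> v3, -a-> v4, -a-> v5
  v3 = (a.0)\{a} | (a.(0 + 0) + a.(0 | 0)) has moves -a-> v6, -a-> v7
  v4 = a.(a.0)\{a} | (0 + 0) has moves -a-> v6
  v5 = a.(a.0)\{a} | (0 | 0) has moves -a-> v7
  v6 = (a.0)\{a} | (0 + 0) has moves ·
  v7 = (a.0)\{a} | (0 | 0) has moves ·
Bisimilarity quotient blocks:
  B0 = {u0}
  B1 = {u1, v2}
  B2 = {u2, u3, u4, v3, v4, v5}
  B3 = {u5, u6, v1, v6, v7}
  B4 = {v0}
u0 ∈ B0, v0 ∈ B4 → different blocks

P ≁ Q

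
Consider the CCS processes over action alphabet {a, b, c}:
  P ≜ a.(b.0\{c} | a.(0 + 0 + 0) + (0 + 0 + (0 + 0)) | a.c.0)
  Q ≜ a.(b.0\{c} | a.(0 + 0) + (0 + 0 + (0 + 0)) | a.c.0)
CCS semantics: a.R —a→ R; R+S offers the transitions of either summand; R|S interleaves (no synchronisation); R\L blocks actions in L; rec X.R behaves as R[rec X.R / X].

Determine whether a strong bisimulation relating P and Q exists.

LTS(P): 7 reachable states
  u0 = a.(b.0\{c} | a.(0 + 0 + 0) + (0 + 0 + (0 + 0)) | a.c.0) ⊢ -a-> u1
  u1 = b.0\{c} | a.(0 + 0 + 0) + (0 + 0 + (0 + 0)) | a.c.0 ⊢ -a-> u2, -a-> u3, -b-> u4
  u2 = (0 + 0 + (0 + 0)) | c.0 ⊢ -c-> u5
  u3 = b.0\{c} | (0 + 0 + 0) ⊢ -b-> u6
  u4 = 0\{c} | a.(0 + 0 + 0) ⊢ -a-> u6
  u5 = (0 + 0 + (0 + 0)) | 0 ⊢ (no moves)
  u6 = 0\{c} | (0 + 0 + 0) ⊢ (no moves)
LTS(Q): 7 reachable states
  v0 = a.(b.0\{c} | a.(0 + 0) + (0 + 0 + (0 + 0)) | a.c.0) ⊢ -a-> v1
  v1 = b.0\{c} | a.(0 + 0) + (0 + 0 + (0 + 0)) | a.c.0 ⊢ -a-> v2, -a-> v3, -b-> v4
  v2 = (0 + 0 + (0 + 0)) | c.0 ⊢ -c-> v5
  v3 = b.0\{c} | (0 + 0) ⊢ -b-> v6
  v4 = 0\{c} | a.(0 + 0) ⊢ -a-> v6
  v5 = (0 + 0 + (0 + 0)) | 0 ⊢ (no moves)
  v6 = 0\{c} | (0 + 0) ⊢ (no moves)
Bisimilarity quotient blocks:
  B0 = {u0, v0}
  B1 = {u1, v1}
  B2 = {u2, v2}
  B3 = {u5, u6, v5, v6}
  B4 = {u3, v3}
  B5 = {u4, v4}
u0 ∈ B0, v0 ∈ B0 → same block

P ~ Q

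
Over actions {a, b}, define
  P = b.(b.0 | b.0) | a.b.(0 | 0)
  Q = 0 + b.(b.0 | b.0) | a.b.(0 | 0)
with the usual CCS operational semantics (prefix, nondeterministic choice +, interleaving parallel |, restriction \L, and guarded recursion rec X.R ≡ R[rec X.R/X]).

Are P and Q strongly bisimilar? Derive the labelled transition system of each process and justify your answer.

P ~ Q

Reachable graph of P (15 states):
  u0 = b.(b.0 | b.0) | a.b.(0 | 0) has moves ··a··> u1, ··b··> u2
  u1 = b.(b.0 | b.0) | b.(0 | 0) has moves ··b··> u3, ··b··> u4
  u2 = b.0 | b.0 | a.b.(0 | 0) has moves ··a··> u4, ··b··> u5, ··b··> u6
  u3 = b.(b.0 | b.0) | (0 | 0) has moves ··b··> u7
  u4 = b.0 | b.0 | b.(0 | 0) has moves ··b··> u7, ··b··> u8, ··b··> u9
  u5 = 0 | b.0 | a.b.(0 | 0) has moves ··a··> u8, ··b··> u10
  u6 = b.0 | 0 | a.b.(0 | 0) has moves ··a··> u9, ··b··> u10
  u7 = b.0 | b.0 | (0 | 0) has moves ··b··> u11, ··b··> u12
  u8 = 0 | b.0 | b.(0 | 0) has moves ··b··> u11, ··b··> u13
  u9 = b.0 | 0 | b.(0 | 0) has moves ··b··> u12, ··b··> u13
  u10 = 0 | 0 | a.b.(0 | 0) has moves ··a··> u13
  u11 = 0 | b.0 | (0 | 0) has moves ··b··> u14
  u12 = b.0 | 0 | (0 | 0) has moves ··b··> u14
  u13 = 0 | 0 | b.(0 | 0) has moves ··b··> u14
  u14 = 0 | 0 | (0 | 0) has moves (no moves)
Reachable graph of Q (15 states):
  v0 = 0 + b.(b.0 | b.0) | a.b.(0 | 0) has moves ··a··> v1, ··b··> v2
  v1 = b.(b.0 | b.0) | b.(0 | 0) has moves ··b··> v3, ··b··> v4
  v2 = b.0 | b.0 | a.b.(0 | 0) has moves ··a··> v4, ··b··> v5, ··b··> v6
  v3 = b.(b.0 | b.0) | (0 | 0) has moves ··b··> v7
  v4 = b.0 | b.0 | b.(0 | 0) has moves ··b··> v7, ··b··> v8, ··b··> v9
  v5 = 0 | b.0 | a.b.(0 | 0) has moves ··a··> v8, ··b··> v10
  v6 = b.0 | 0 | a.b.(0 | 0) has moves ··a··> v9, ··b··> v10
  v7 = b.0 | b.0 | (0 | 0) has moves ··b··> v11, ··b··> v12
  v8 = 0 | b.0 | b.(0 | 0) has moves ··b··> v11, ··b··> v13
  v9 = b.0 | 0 | b.(0 | 0) has moves ··b··> v12, ··b··> v13
  v10 = 0 | 0 | a.b.(0 | 0) has moves ··a··> v13
  v11 = 0 | b.0 | (0 | 0) has moves ··b··> v14
  v12 = b.0 | 0 | (0 | 0) has moves ··b··> v14
  v13 = 0 | 0 | b.(0 | 0) has moves ··b··> v14
  v14 = 0 | 0 | (0 | 0) has moves (no moves)
Coarsest stable partition (strong bisimilarity classes):
  B0 = {u0, v0}
  B1 = {u2, v2}
  B2 = {u3, u4, v3, v4}
  B3 = {u7, u8, u9, v7, v8, v9}
  B4 = {u11, u12, u13, v11, v12, v13}
  B5 = {u14, v14}
  B6 = {u5, u6, v5, v6}
  B7 = {u10, v10}
  B8 = {u1, v1}
u0 ∈ B0, v0 ∈ B0 → same block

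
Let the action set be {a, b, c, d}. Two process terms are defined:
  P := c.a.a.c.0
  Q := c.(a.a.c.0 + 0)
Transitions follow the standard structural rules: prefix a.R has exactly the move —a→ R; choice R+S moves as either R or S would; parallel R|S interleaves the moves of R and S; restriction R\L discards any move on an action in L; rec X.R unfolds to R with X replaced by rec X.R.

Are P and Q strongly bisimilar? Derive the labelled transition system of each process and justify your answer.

LTS(P): 5 reachable states
  u0 = c.a.a.c.0 :: =c=> u1
  u1 = a.a.c.0 :: =a=> u2
  u2 = a.c.0 :: =a=> u3
  u3 = c.0 :: =c=> u4
  u4 = 0 :: stopped
LTS(Q): 5 reachable states
  v0 = c.(a.a.c.0 + 0) :: =c=> v1
  v1 = a.a.c.0 + 0 :: =a=> v2
  v2 = a.c.0 :: =a=> v3
  v3 = c.0 :: =c=> v4
  v4 = 0 :: stopped
Coarsest stable partition (strong bisimilarity classes):
  B0 = {u0, v0}
  B1 = {u1, v1}
  B2 = {u2, v2}
  B3 = {u3, v3}
  B4 = {u4, v4}
u0 ∈ B0, v0 ∈ B0 → same block

bisimilar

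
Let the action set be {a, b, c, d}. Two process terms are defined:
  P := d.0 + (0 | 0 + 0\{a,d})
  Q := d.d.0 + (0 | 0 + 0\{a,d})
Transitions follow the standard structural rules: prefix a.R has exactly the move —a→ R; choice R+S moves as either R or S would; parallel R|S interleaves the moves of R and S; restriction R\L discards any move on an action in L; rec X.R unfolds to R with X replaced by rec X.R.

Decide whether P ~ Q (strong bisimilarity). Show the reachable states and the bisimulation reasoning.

Reachable graph of P (2 states):
  m0 = d.0 + (0 | 0 + 0\{a,d}) ⊢ --d--▸ m1
  m1 = 0 ⊢ deadlocked
Reachable graph of Q (3 states):
  n0 = d.d.0 + (0 | 0 + 0\{a,d}) ⊢ --d--▸ n1
  n1 = d.0 ⊢ --d--▸ n2
  n2 = 0 ⊢ deadlocked
Coarsest stable partition (strong bisimilarity classes):
  B0 = {m0, n1}
  B1 = {m1, n2}
  B2 = {n0}
m0 ∈ B0, n0 ∈ B2 → different blocks

P ≁ Q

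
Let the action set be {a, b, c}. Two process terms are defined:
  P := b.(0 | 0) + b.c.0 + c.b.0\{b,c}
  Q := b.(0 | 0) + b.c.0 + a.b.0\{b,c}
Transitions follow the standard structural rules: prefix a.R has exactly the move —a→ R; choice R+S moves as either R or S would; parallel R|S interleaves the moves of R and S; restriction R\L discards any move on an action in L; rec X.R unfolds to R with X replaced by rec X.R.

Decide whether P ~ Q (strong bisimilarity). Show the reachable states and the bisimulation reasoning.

LTS(P): 6 reachable states
  s0 = b.(0 | 0) + b.c.0 + c.b.0\{b,c} :: —b→ s1, —b→ s2, —c→ s3
  s1 = 0 | 0 :: stopped
  s2 = c.0 :: —c→ s4
  s3 = b.0\{b,c} :: —b→ s5
  s4 = 0 :: stopped
  s5 = 0\{b,c} :: stopped
LTS(Q): 6 reachable states
  t0 = b.(0 | 0) + b.c.0 + a.b.0\{b,c} :: —a→ t1, —b→ t2, —b→ t3
  t1 = b.0\{b,c} :: —b→ t4
  t2 = 0 | 0 :: stopped
  t3 = c.0 :: —c→ t5
  t4 = 0\{b,c} :: stopped
  t5 = 0 :: stopped
Bisimilarity quotient blocks:
  B0 = {s0}
  B1 = {s2, t3}
  B2 = {s1, s4, s5, t2, t4, t5}
  B3 = {s3, t1}
  B4 = {t0}
s0 ∈ B0, t0 ∈ B4 → different blocks

P ≁ Q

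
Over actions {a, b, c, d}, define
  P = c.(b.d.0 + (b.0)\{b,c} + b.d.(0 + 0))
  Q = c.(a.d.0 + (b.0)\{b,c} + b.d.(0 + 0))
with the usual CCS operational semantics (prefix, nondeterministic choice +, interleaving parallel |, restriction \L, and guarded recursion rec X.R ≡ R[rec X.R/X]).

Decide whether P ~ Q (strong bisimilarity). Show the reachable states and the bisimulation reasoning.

not bisimilar

P's transition system — 6 states:
  m0 = c.(b.d.0 + (b.0)\{b,c} + b.d.(0 + 0)) ⊢ -c-> m1
  m1 = b.d.0 + (b.0)\{b,c} + b.d.(0 + 0) ⊢ -b-> m2, -b-> m3
  m2 = d.(0 + 0) ⊢ -d-> m4
  m3 = d.0 ⊢ -d-> m5
  m4 = 0 + 0 ⊢ ·
  m5 = 0 ⊢ ·
Q's transition system — 6 states:
  n0 = c.(a.d.0 + (b.0)\{b,c} + b.d.(0 + 0)) ⊢ -c-> n1
  n1 = a.d.0 + (b.0)\{b,c} + b.d.(0 + 0) ⊢ -a-> n2, -b-> n3
  n2 = d.0 ⊢ -d-> n4
  n3 = d.(0 + 0) ⊢ -d-> n5
  n4 = 0 ⊢ ·
  n5 = 0 + 0 ⊢ ·
Bisimilarity quotient blocks:
  B0 = {m0}
  B1 = {m1}
  B2 = {m2, m3, n2, n3}
  B3 = {m4, m5, n4, n5}
  B4 = {n0}
  B5 = {n1}
m0 ∈ B0, n0 ∈ B4 → different blocks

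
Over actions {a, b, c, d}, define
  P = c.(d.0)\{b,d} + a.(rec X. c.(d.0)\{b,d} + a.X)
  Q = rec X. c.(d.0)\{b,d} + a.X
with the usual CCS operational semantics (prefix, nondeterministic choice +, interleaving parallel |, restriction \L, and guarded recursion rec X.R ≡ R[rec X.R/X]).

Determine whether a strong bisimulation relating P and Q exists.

Reachable graph of P (3 states):
  s0 = c.(d.0)\{b,d} + a.(rec X. c.(d.0)\{b,d} + a.X) ⊢ =a=> s1, =c=> s2
  s1 = rec X. c.(d.0)\{b,d} + a.X ⊢ =a=> s1, =c=> s2
  s2 = (d.0)\{b,d} ⊢ ·
Reachable graph of Q (2 states):
  t0 = rec X. c.(d.0)\{b,d} + a.X ⊢ =a=> t0, =c=> t1
  t1 = (d.0)\{b,d} ⊢ ·
Coarsest stable partition (strong bisimilarity classes):
  B0 = {s0, s1, t0}
  B1 = {s2, t1}
s0 ∈ B0, t0 ∈ B0 → same block

P ~ Q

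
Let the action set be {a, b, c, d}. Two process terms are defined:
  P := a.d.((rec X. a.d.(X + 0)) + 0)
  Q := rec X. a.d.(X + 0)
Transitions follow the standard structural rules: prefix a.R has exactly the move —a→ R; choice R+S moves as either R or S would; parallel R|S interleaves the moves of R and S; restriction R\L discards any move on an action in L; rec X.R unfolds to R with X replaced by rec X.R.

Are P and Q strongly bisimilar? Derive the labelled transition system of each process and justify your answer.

YES

P's transition system — 3 states:
  p0 = a.d.((rec X. a.d.(X + 0)) + 0) | ··a··> p1
  p1 = d.((rec X. a.d.(X + 0)) + 0) | ··d··> p2
  p2 = (rec X. a.d.(X + 0)) + 0 | ··a··> p1
Q's transition system — 3 states:
  q0 = rec X. a.d.(X + 0) | ··a··> q1
  q1 = d.((rec X. a.d.(X + 0)) + 0) | ··d··> q2
  q2 = (rec X. a.d.(X + 0)) + 0 | ··a··> q1
Partition-refinement fixed point:
  B0 = {p0, p2, q0, q2}
  B1 = {p1, q1}
p0 ∈ B0, q0 ∈ B0 → same block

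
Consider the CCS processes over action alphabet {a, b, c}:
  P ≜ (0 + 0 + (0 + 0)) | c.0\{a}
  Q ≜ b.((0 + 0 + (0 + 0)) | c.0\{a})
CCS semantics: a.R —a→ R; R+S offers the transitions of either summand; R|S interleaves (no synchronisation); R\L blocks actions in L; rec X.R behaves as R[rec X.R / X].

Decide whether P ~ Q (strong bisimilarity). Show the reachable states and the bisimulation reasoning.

Reachable graph of P (2 states):
  p0 = (0 + 0 + (0 + 0)) | c.0\{a} has moves =c=> p1
  p1 = (0 + 0 + (0 + 0)) | 0\{a} has moves deadlocked
Reachable graph of Q (3 states):
  q0 = b.((0 + 0 + (0 + 0)) | c.0\{a}) has moves =b=> q1
  q1 = (0 + 0 + (0 + 0)) | c.0\{a} has moves =c=> q2
  q2 = (0 + 0 + (0 + 0)) | 0\{a} has moves deadlocked
Bisimilarity quotient blocks:
  B0 = {p0, q1}
  B1 = {p1, q2}
  B2 = {q0}
p0 ∈ B0, q0 ∈ B2 → different blocks

not bisimilar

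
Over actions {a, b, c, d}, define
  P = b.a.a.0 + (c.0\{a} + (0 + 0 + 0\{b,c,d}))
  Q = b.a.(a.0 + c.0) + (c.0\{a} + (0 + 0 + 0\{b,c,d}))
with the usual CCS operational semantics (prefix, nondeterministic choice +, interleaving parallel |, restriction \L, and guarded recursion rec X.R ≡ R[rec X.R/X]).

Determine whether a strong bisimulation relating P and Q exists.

Reachable graph of P (5 states):
  p0 = b.a.a.0 + (c.0\{a} + (0 + 0 + 0\{b,c,d})) ⊢ --b--▸ p1, --c--▸ p2
  p1 = a.a.0 ⊢ --a--▸ p3
  p2 = 0\{a} ⊢ ·
  p3 = a.0 ⊢ --a--▸ p4
  p4 = 0 ⊢ ·
Reachable graph of Q (5 states):
  q0 = b.a.(a.0 + c.0) + (c.0\{a} + (0 + 0 + 0\{b,c,d})) ⊢ --b--▸ q1, --c--▸ q2
  q1 = a.(a.0 + c.0) ⊢ --a--▸ q3
  q2 = 0\{a} ⊢ ·
  q3 = a.0 + c.0 ⊢ --a--▸ q4, --c--▸ q4
  q4 = 0 ⊢ ·
Bisimilarity quotient blocks:
  B0 = {p0}
  B1 = {p2, p4, q2, q4}
  B2 = {p1}
  B3 = {p3}
  B4 = {q0}
  B5 = {q1}
  B6 = {q3}
p0 ∈ B0, q0 ∈ B4 → different blocks

NO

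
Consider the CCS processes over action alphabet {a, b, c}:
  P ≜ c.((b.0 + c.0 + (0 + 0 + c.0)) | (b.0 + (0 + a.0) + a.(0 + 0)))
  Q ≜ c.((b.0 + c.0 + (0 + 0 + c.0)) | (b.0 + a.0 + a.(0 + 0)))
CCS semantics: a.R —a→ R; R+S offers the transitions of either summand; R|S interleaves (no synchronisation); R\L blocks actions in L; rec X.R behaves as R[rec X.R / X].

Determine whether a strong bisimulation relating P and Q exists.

P ~ Q

LTS(P): 7 reachable states
  m0 = c.((b.0 + c.0 + (0 + 0 + c.0)) | (b.0 + (0 + a.0) + a.(0 + 0))) ⊢ --c--▸ m1
  m1 = (b.0 + c.0 + (0 + 0 + c.0)) | (b.0 + (0 + a.0) + a.(0 + 0)) ⊢ --a--▸ m2, --a--▸ m3, --b--▸ m3, --b--▸ m4, --c--▸ m4
  m2 = (b.0 + c.0 + (0 + 0 + c.0)) | (0 + 0) ⊢ --b--▸ m5, --c--▸ m5
  m3 = (b.0 + c.0 + (0 + 0 + c.0)) | 0 ⊢ --b--▸ m6, --c--▸ m6
  m4 = 0 | (b.0 + (0 + a.0) + a.(0 + 0)) ⊢ --a--▸ m5, --a--▸ m6, --b--▸ m6
  m5 = 0 | (0 + 0) ⊢ ·
  m6 = 0 | 0 ⊢ ·
LTS(Q): 7 reachable states
  n0 = c.((b.0 + c.0 + (0 + 0 + c.0)) | (b.0 + a.0 + a.(0 + 0))) ⊢ --c--▸ n1
  n1 = (b.0 + c.0 + (0 + 0 + c.0)) | (b.0 + a.0 + a.(0 + 0)) ⊢ --a--▸ n2, --a--▸ n3, --b--▸ n3, --b--▸ n4, --c--▸ n4
  n2 = (b.0 + c.0 + (0 + 0 + c.0)) | (0 + 0) ⊢ --b--▸ n5, --c--▸ n5
  n3 = (b.0 + c.0 + (0 + 0 + c.0)) | 0 ⊢ --b--▸ n6, --c--▸ n6
  n4 = 0 | (b.0 + a.0 + a.(0 + 0)) ⊢ --a--▸ n5, --a--▸ n6, --b--▸ n6
  n5 = 0 | (0 + 0) ⊢ ·
  n6 = 0 | 0 ⊢ ·
Coarsest stable partition (strong bisimilarity classes):
  B0 = {m0, n0}
  B1 = {m1, n1}
  B2 = {m2, m3, n2, n3}
  B3 = {m5, m6, n5, n6}
  B4 = {m4, n4}
m0 ∈ B0, n0 ∈ B0 → same block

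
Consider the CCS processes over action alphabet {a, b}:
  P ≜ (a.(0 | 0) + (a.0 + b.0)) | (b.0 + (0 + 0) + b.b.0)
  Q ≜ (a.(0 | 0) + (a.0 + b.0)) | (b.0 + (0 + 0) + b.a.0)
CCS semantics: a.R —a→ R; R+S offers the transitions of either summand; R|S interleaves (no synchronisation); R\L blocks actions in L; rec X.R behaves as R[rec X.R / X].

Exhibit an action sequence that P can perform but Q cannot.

P's transition system — 9 states:
  u0 = (a.(0 | 0) + (a.0 + b.0)) | (b.0 + (0 + 0) + b.b.0) has moves =a=> u1, =a=> u2, =b=> u1, =b=> u3, =b=> u4
  u1 = 0 | (b.0 + (0 + 0) + b.b.0) has moves =b=> u5, =b=> u6
  u2 = 0 | 0 | (b.0 + (0 + 0) + b.b.0) has moves =b=> u7, =b=> u8
  u3 = (a.(0 | 0) + (a.0 + b.0)) | 0 has moves =a=> u5, =a=> u7, =b=> u5
  u4 = (a.(0 | 0) + (a.0 + b.0)) | b.0 has moves =a=> u6, =a=> u8, =b=> u3, =b=> u6
  u5 = 0 | 0 has moves ·
  u6 = 0 | b.0 has moves =b=> u5
  u7 = 0 | 0 | 0 has moves ·
  u8 = 0 | 0 | b.0 has moves =b=> u7
Q's transition system — 9 states:
  v0 = (a.(0 | 0) + (a.0 + b.0)) | (b.0 + (0 + 0) + b.a.0) has moves =a=> v1, =a=> v2, =b=> v1, =b=> v3, =b=> v4
  v1 = 0 | (b.0 + (0 + 0) + b.a.0) has moves =b=> v5, =b=> v6
  v2 = 0 | 0 | (b.0 + (0 + 0) + b.a.0) has moves =b=> v7, =b=> v8
  v3 = (a.(0 | 0) + (a.0 + b.0)) | 0 has moves =a=> v5, =a=> v7, =b=> v5
  v4 = (a.(0 | 0) + (a.0 + b.0)) | a.0 has moves =a=> v3, =a=> v6, =a=> v8, =b=> v6
  v5 = 0 | 0 has moves ·
  v6 = 0 | a.0 has moves =a=> v5
  v7 = 0 | 0 | 0 has moves ·
  v8 = 0 | 0 | a.0 has moves =a=> v7
Executing abb from P (initial set {u0}):
  [1] a ⇒ {u1, u2}
  [2] b ⇒ {u5, u6, u7, u8}
  [3] b ⇒ {u5, u7}
  P completes σ.
Executing abb from Q (initial set {v0}):
  [1] a ⇒ {v1, v2}
  [2] b ⇒ {v5, v6, v7, v8}
  [3] b ⇒ no successor for Q

abb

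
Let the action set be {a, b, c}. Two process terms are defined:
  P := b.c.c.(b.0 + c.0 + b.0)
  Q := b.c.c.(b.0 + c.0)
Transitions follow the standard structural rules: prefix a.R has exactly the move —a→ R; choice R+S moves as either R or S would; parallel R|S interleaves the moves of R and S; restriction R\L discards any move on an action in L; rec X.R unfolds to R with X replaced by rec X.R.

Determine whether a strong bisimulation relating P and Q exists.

P's transition system — 5 states:
  s0 = b.c.c.(b.0 + c.0 + b.0) → —b→ s1
  s1 = c.c.(b.0 + c.0 + b.0) → —c→ s2
  s2 = c.(b.0 + c.0 + b.0) → —c→ s3
  s3 = b.0 + c.0 + b.0 → —b→ s4, —c→ s4
  s4 = 0 → ∅
Q's transition system — 5 states:
  t0 = b.c.c.(b.0 + c.0) → —b→ t1
  t1 = c.c.(b.0 + c.0) → —c→ t2
  t2 = c.(b.0 + c.0) → —c→ t3
  t3 = b.0 + c.0 → —b→ t4, —c→ t4
  t4 = 0 → ∅
Coarsest stable partition (strong bisimilarity classes):
  B0 = {s0, t0}
  B1 = {s1, t1}
  B2 = {s2, t2}
  B3 = {s3, t3}
  B4 = {s4, t4}
s0 ∈ B0, t0 ∈ B0 → same block

bisimilar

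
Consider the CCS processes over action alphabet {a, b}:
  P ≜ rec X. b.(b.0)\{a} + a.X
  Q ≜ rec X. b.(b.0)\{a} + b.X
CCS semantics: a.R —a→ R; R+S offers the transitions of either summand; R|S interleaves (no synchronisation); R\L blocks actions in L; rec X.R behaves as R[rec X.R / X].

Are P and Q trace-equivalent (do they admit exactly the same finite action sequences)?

traces(P) ≠ traces(Q) — witness ⟨a⟩

P's transition system — 3 states:
  u0 = rec X. b.(b.0)\{a} + a.X :: ··a··> u0, ··b··> u1
  u1 = (b.0)\{a} :: ··b··> u2
  u2 = 0\{a} :: ·
Q's transition system — 3 states:
  v0 = rec X. b.(b.0)\{a} + b.X :: ··b··> v0, ··b··> v1
  v1 = (b.0)\{a} :: ··b··> v2
  v2 = 0\{a} :: ·
Trace ⟨a⟩ through P, begin at {u0}:
  step 1 (a): {u0}
  P completes σ.
Trace ⟨a⟩ through Q, begin at {v0}:
  step 1 (a): ∅  — Q cannot continue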